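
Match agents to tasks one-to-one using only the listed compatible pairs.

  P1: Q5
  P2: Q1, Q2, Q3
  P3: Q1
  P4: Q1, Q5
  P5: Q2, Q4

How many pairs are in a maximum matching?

Unit-capacity flow: source→left, listed edges, right→sink; max matching = max flow.
Augmenting path P1→Q5 (+1); matched 1.
Augmenting path P2→Q1 (+1); matched 2.
Augmenting path P5→Q2 (+1); matched 3.
Augmenting path P3→Q1→P2→Q3 (+1); matched 4.
No augmenting path remains; maximum matching = 4.
König certificate: {P2, P5, Q1, Q5} is a vertex cover of size 4 (every listed pair touches it), so no matching can be larger.

4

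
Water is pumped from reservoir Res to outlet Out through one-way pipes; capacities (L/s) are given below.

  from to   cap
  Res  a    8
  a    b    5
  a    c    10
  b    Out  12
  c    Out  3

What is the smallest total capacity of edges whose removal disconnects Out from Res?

Augment Res→a→b→Out: bottleneck 5, flow now 5.
Augment Res→a→c→Out: bottleneck 3, flow now 8.
No augmenting path remains; maximum flow = 8.
By max-flow min-cut, the minimum cut capacity equals the max flow.
In the residual graph, reachable from Res: {Res}.
Min-cut edges: Res→a (8); capacity 8 = 8.

8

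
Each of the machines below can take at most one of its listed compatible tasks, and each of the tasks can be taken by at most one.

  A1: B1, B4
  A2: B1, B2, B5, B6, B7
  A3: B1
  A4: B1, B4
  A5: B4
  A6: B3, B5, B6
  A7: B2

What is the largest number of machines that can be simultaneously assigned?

5

Unit-capacity flow: source→left, listed edges, right→sink; max matching = max flow.
Augmenting path A1→B1 (+1); matched 1.
Augmenting path A2→B2 (+1); matched 2.
Augmenting path A4→B4 (+1); matched 3.
Augmenting path A6→B3 (+1); matched 4.
Augmenting path A7→B2→A2→B5 (+1); matched 5.
No augmenting path remains; maximum matching = 5.
König certificate: {A2, A6, A7, B1, B4} is a vertex cover of size 5 (every listed pair touches it), so no matching can be larger.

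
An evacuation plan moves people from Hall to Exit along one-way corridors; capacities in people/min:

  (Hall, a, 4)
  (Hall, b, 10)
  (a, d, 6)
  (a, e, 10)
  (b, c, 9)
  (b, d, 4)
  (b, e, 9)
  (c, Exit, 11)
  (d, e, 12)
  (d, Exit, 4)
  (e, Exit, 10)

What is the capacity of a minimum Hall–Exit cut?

14

Augment Hall→a→d→Exit: bottleneck 4, flow now 4.
Augment Hall→b→c→Exit: bottleneck 9, flow now 13.
Augment Hall→b→e→Exit: bottleneck 1, flow now 14.
No augmenting path remains; maximum flow = 14.
By max-flow min-cut, the minimum cut capacity equals the max flow.
In the residual graph, reachable from Hall: {Hall}.
Min-cut edges: Hall→a (4), Hall→b (10); capacity 4 + 10 = 14.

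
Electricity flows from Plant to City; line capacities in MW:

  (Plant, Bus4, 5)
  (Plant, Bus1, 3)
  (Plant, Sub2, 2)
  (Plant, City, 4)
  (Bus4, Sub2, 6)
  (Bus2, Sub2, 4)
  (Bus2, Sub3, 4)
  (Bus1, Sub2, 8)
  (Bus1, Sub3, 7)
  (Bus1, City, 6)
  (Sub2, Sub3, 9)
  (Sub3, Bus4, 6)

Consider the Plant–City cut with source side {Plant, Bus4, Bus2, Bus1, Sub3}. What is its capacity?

30

Edges leaving {Plant, Bus4, Bus2, Bus1, Sub3}: Plant→Sub2 (2), Plant→City (4), Bus4→Sub2 (6), Bus2→Sub2 (4), Bus1→Sub2 (8), Bus1→City (6).
Cut capacity = 2 + 4 + 6 + 4 + 8 + 6 = 30.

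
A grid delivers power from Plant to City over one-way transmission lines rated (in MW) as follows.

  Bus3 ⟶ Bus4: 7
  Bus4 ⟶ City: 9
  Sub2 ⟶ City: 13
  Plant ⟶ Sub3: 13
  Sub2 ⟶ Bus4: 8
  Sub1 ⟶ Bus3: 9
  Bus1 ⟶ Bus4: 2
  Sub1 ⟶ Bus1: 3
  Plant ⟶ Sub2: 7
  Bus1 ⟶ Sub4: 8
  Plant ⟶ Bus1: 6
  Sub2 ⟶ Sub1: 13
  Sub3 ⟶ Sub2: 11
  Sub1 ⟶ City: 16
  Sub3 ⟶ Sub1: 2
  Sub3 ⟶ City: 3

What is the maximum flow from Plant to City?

Augment Plant→Sub3→City: bottleneck 3, flow now 3.
Augment Plant→Sub2→City: bottleneck 7, flow now 10.
Augment Plant→Sub3→Sub2→City: bottleneck 6, flow now 16.
Augment Plant→Sub3→Sub1→City: bottleneck 2, flow now 18.
Augment Plant→Bus1→Bus4→City: bottleneck 2, flow now 20.
Augment Plant→Sub3→Sub2→Sub1→City: bottleneck 2, flow now 22.
No augmenting path remains; maximum flow = 22.
In the residual graph, reachable from Plant: {Plant, Bus1, Sub4}.
Min-cut edges: Plant→Sub3 (13), Plant→Sub2 (7), Bus1→Bus4 (2); capacity 13 + 7 + 2 = 22.
This cut is saturated, so no flow can exceed 22.

22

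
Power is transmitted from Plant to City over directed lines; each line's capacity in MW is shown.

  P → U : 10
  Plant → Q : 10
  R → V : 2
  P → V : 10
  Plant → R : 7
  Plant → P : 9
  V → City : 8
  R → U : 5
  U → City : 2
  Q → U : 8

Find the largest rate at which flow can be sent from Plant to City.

10

Augment Plant→P→U→City: bottleneck 2, flow now 2.
Augment Plant→P→V→City: bottleneck 7, flow now 9.
Augment Plant→R→V→City: bottleneck 1, flow now 10.
No augmenting path remains; maximum flow = 10.
In the residual graph, reachable from Plant: {Plant, P, Q, R, U, V}.
Min-cut edges: U→City (2), V→City (8); capacity 2 + 8 = 10.
This cut is saturated, so no flow can exceed 10.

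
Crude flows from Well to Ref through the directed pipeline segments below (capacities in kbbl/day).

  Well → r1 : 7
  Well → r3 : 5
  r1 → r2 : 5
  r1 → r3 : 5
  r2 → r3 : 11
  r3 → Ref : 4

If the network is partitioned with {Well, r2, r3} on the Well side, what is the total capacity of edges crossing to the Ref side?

11

Edges leaving {Well, r2, r3}: Well→r1 (7), r3→Ref (4).
Cut capacity = 7 + 4 = 11.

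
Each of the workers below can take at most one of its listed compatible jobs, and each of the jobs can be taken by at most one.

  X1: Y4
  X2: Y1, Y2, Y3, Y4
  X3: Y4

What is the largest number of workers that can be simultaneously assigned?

Unit-capacity flow: source→left, listed edges, right→sink; max matching = max flow.
Augmenting path X1→Y4 (+1); matched 1.
Augmenting path X2→Y1 (+1); matched 2.
No augmenting path remains; maximum matching = 2.
König certificate: {X2, Y4} is a vertex cover of size 2 (every listed pair touches it), so no matching can be larger.

2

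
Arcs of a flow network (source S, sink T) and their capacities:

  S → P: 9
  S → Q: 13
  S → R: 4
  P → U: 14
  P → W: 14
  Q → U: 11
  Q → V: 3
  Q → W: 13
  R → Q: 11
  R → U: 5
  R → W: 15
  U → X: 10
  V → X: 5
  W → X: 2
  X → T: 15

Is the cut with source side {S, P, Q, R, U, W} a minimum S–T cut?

Given cut capacity: 3 + 10 + 2 = 15.
Augment S→P→U→X→T: bottleneck 9, flow now 9.
Augment S→Q→U→X→T: bottleneck 1, flow now 10.
Augment S→Q→V→X→T: bottleneck 3, flow now 13.
Augment S→Q→W→X→T: bottleneck 2, flow now 15.
No augmenting path remains; maximum flow = 15.
Cut capacity 15 equals the max flow, so it is a minimum cut.

Yes — it is a minimum cut (capacity 15).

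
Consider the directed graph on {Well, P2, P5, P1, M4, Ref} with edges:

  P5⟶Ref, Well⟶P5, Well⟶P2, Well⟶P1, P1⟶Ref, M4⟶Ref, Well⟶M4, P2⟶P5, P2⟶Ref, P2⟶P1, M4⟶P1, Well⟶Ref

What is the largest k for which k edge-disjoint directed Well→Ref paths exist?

Assign every edge capacity 1; by Menger, the answer equals the max flow.
Path Well→Ref (+1); total 1.
Path Well→P2→Ref (+1); total 2.
Path Well→P5→Ref (+1); total 3.
Path Well→P1→Ref (+1); total 4.
Path Well→M4→Ref (+1); total 5.
No residual Well→Ref path; max flow = 5.
Certifying cut of size 5: {Well→M4, Well→P1, Well→P2, Well→P5, Well→Ref}.

5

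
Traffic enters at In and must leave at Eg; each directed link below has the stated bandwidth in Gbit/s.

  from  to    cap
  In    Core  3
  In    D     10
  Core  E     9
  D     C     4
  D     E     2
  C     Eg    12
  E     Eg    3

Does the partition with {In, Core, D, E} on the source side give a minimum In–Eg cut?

Given cut capacity: 4 + 3 = 7.
Augment In→Core→E→Eg: bottleneck 3, flow now 3.
Augment In→D→C→Eg: bottleneck 4, flow now 7.
No augmenting path remains; maximum flow = 7.
Cut capacity 7 equals the max flow, so it is a minimum cut.

Yes — it is a minimum cut (capacity 7).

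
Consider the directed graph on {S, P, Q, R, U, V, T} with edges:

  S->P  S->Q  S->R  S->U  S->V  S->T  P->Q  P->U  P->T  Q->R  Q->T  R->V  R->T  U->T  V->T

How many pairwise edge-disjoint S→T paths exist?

6

Assign every edge capacity 1; by Menger, the answer equals the max flow.
Path S→T (+1); total 1.
Path S→P→T (+1); total 2.
Path S→Q→T (+1); total 3.
Path S→R→T (+1); total 4.
Path S→U→T (+1); total 5.
Path S→V→T (+1); total 6.
No residual S→T path; max flow = 6.
Certifying cut of size 6: {S→P, S→Q, S→R, S→T, S→U, S→V}.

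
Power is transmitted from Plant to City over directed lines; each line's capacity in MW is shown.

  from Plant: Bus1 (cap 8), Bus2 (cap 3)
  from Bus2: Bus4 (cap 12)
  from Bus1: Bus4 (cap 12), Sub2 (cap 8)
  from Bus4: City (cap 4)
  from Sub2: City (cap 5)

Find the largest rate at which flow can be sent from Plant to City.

Augment Plant→Bus2→Bus4→City: bottleneck 3, flow now 3.
Augment Plant→Bus1→Bus4→City: bottleneck 1, flow now 4.
Augment Plant→Bus1→Sub2→City: bottleneck 5, flow now 9.
No augmenting path remains; maximum flow = 9.
In the residual graph, reachable from Plant: {Plant, Bus2, Bus1, Bus4, Sub2}.
Min-cut edges: Bus4→City (4), Sub2→City (5); capacity 4 + 5 = 9.
This cut is saturated, so no flow can exceed 9.

9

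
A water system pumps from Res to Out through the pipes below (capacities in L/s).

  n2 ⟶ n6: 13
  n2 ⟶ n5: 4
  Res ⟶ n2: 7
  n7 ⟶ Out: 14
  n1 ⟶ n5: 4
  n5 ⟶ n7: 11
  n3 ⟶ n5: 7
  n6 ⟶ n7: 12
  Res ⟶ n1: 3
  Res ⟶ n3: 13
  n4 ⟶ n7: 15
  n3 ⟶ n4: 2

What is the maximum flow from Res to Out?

Augment Res→n1→n5→n7→Out: bottleneck 3, flow now 3.
Augment Res→n2→n5→n7→Out: bottleneck 4, flow now 7.
Augment Res→n2→n6→n7→Out: bottleneck 3, flow now 10.
Augment Res→n3→n4→n7→Out: bottleneck 2, flow now 12.
Augment Res→n3→n5→n7→Out: bottleneck 2, flow now 14.
No augmenting path remains; maximum flow = 14.
In the residual graph, reachable from Res: {Res, n1, n2, n3, n4, n5, n6, n7}.
Min-cut edges: n7→Out (14); capacity 14 = 14.
This cut is saturated, so no flow can exceed 14.

14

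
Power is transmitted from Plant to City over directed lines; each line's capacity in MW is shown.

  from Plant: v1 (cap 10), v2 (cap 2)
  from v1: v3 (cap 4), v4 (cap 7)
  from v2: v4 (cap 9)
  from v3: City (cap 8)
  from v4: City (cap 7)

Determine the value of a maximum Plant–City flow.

Augment Plant→v1→v3→City: bottleneck 4, flow now 4.
Augment Plant→v1→v4→City: bottleneck 6, flow now 10.
Augment Plant→v2→v4→City: bottleneck 1, flow now 11.
No augmenting path remains; maximum flow = 11.
In the residual graph, reachable from Plant: {Plant, v1, v2, v4}.
Min-cut edges: v1→v3 (4), v4→City (7); capacity 4 + 7 = 11.
This cut is saturated, so no flow can exceed 11.

11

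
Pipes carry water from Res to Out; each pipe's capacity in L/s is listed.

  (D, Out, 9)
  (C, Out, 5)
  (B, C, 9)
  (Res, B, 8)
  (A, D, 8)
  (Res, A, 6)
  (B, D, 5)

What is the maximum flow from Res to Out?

14

Augment Res→A→D→Out: bottleneck 6, flow now 6.
Augment Res→B→C→Out: bottleneck 5, flow now 11.
Augment Res→B→D→Out: bottleneck 3, flow now 14.
No augmenting path remains; maximum flow = 14.
In the residual graph, reachable from Res: {Res}.
Min-cut edges: Res→A (6), Res→B (8); capacity 6 + 8 = 14.
This cut is saturated, so no flow can exceed 14.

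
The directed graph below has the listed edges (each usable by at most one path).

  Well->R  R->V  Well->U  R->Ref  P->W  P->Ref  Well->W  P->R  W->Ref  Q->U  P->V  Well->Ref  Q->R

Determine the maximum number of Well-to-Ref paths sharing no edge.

Assign every edge capacity 1; by Menger, the answer equals the max flow.
Path Well→Ref (+1); total 1.
Path Well→R→Ref (+1); total 2.
Path Well→W→Ref (+1); total 3.
No residual Well→Ref path; max flow = 3.
Certifying cut of size 3: {Well→R, Well→Ref, Well→W}.

3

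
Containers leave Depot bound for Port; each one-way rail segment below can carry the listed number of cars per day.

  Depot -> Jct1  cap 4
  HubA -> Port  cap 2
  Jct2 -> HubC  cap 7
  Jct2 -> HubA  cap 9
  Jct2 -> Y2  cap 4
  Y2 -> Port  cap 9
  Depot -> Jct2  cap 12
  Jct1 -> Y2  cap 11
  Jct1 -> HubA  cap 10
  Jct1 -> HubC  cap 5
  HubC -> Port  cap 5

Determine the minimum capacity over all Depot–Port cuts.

Augment Depot→Jct1→Y2→Port: bottleneck 4, flow now 4.
Augment Depot→Jct2→Y2→Port: bottleneck 4, flow now 8.
Augment Depot→Jct2→HubC→Port: bottleneck 5, flow now 13.
Augment Depot→Jct2→HubA→Port: bottleneck 2, flow now 15.
No augmenting path remains; maximum flow = 15.
By max-flow min-cut, the minimum cut capacity equals the max flow.
In the residual graph, reachable from Depot: {Depot, Jct2, HubC, HubA}.
Min-cut edges: Depot→Jct1 (4), Jct2→Y2 (4), HubC→Port (5), HubA→Port (2); capacity 4 + 4 + 5 + 2 = 15.

15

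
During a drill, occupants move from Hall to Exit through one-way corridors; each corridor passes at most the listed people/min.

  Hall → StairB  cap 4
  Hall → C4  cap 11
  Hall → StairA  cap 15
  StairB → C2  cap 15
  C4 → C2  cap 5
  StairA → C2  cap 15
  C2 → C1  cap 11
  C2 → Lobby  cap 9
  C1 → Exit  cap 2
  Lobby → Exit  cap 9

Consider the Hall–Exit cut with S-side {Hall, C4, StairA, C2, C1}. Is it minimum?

No — its capacity is 15, but the minimum cut has capacity 11.

Given cut capacity: 4 + 9 + 2 = 15.
Augment Hall→StairB→C2→C1→Exit: bottleneck 2, flow now 2.
Augment Hall→StairB→C2→Lobby→Exit: bottleneck 2, flow now 4.
Augment Hall→C4→C2→Lobby→Exit: bottleneck 5, flow now 9.
Augment Hall→StairA→C2→Lobby→Exit: bottleneck 2, flow now 11.
No augmenting path remains; maximum flow = 11.
In the residual graph, reachable from Hall: {Hall, StairB, C4, StairA, C2, C1}.
Min-cut edges: C2→Lobby (9), C1→Exit (2); capacity 9 + 2 = 11.
Cut capacity 15 exceeds the max flow 11, so it is not minimum.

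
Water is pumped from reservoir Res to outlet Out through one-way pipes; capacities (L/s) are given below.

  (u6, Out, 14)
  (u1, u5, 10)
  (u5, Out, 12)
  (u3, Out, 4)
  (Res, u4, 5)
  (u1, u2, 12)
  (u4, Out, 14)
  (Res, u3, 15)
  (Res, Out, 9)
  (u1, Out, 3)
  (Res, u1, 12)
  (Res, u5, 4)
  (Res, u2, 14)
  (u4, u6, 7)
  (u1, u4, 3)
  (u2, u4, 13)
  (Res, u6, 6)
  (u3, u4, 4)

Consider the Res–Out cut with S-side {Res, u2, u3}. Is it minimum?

Given cut capacity: 12 + 5 + 4 + 6 + 9 + 13 + 4 + 4 = 57.
Augment Res→Out: bottleneck 9, flow now 9.
Augment Res→u1→Out: bottleneck 3, flow now 12.
Augment Res→u3→Out: bottleneck 4, flow now 16.
Augment Res→u4→Out: bottleneck 5, flow now 21.
Augment Res→u5→Out: bottleneck 4, flow now 25.
Augment Res→u6→Out: bottleneck 6, flow now 31.
Augment Res→u1→u4→Out: bottleneck 3, flow now 34.
Augment Res→u1→u5→Out: bottleneck 6, flow now 40.
Augment Res→u2→u4→Out: bottleneck 6, flow now 46.
Augment Res→u2→u4→u6→Out: bottleneck 7, flow now 53.
Augment Res→u3→u4→u1→u5→Out: bottleneck 2, flow now 55. (uses reverse residual edge)
No augmenting path remains; maximum flow = 55.
In the residual graph, reachable from Res: {Res, u1, u2, u3, u4, u5}.
Min-cut edges: Res→u6 (6), Res→Out (9), u1→Out (3), u3→Out (4), u4→u6 (7), u4→Out (14), u5→Out (12); capacity 6 + 9 + 3 + 4 + 7 + 14 + 12 = 55.
Cut capacity 57 exceeds the max flow 55, so it is not minimum.

No — its capacity is 57, but the minimum cut has capacity 55.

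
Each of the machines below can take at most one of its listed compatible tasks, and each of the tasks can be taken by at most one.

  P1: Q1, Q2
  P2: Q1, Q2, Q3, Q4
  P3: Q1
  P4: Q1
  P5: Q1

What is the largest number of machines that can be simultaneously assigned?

3

Unit-capacity flow: source→left, listed edges, right→sink; max matching = max flow.
Augmenting path P1→Q1 (+1); matched 1.
Augmenting path P2→Q2 (+1); matched 2.
Augmenting path P3→Q1→P1→Q2→P2→Q3 (+1); matched 3.
No augmenting path remains; maximum matching = 3.
König certificate: {P1, P2, Q1} is a vertex cover of size 3 (every listed pair touches it), so no matching can be larger.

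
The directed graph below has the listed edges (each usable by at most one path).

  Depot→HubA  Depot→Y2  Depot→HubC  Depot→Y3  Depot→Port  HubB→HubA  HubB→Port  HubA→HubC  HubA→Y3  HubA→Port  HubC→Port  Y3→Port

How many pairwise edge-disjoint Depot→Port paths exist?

Assign every edge capacity 1; by Menger, the answer equals the max flow.
Path Depot→Port (+1); total 1.
Path Depot→HubA→Port (+1); total 2.
Path Depot→HubC→Port (+1); total 3.
Path Depot→Y3→Port (+1); total 4.
No residual Depot→Port path; max flow = 4.
Certifying cut of size 4: {Depot→HubA, Depot→HubC, Depot→Port, Depot→Y3}.

4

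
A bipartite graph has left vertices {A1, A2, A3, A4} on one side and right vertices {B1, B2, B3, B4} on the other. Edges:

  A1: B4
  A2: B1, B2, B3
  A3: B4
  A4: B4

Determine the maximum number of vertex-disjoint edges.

Unit-capacity flow: source→left, listed edges, right→sink; max matching = max flow.
Augmenting path A1→B4 (+1); matched 1.
Augmenting path A2→B1 (+1); matched 2.
No augmenting path remains; maximum matching = 2.
König certificate: {A2, B4} is a vertex cover of size 2 (every listed pair touches it), so no matching can be larger.

2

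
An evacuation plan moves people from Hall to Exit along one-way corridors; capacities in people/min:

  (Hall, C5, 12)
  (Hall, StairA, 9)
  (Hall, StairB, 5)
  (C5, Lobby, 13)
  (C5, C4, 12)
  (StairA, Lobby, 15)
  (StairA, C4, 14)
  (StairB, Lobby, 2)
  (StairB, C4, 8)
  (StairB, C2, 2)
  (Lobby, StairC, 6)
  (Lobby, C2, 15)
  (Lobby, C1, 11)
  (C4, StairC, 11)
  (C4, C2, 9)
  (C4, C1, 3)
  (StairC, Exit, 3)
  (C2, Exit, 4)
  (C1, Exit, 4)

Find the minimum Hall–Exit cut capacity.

Augment Hall→StairB→C2→Exit: bottleneck 2, flow now 2.
Augment Hall→C5→Lobby→StairC→Exit: bottleneck 3, flow now 5.
Augment Hall→C5→Lobby→C2→Exit: bottleneck 2, flow now 7.
Augment Hall→C5→Lobby→C1→Exit: bottleneck 4, flow now 11.
No augmenting path remains; maximum flow = 11.
By max-flow min-cut, the minimum cut capacity equals the max flow.
In the residual graph, reachable from Hall: {Hall, C5, StairA, StairB, Lobby, C4, StairC, C2, C1}.
Min-cut edges: StairC→Exit (3), C2→Exit (4), C1→Exit (4); capacity 3 + 4 + 4 = 11.

11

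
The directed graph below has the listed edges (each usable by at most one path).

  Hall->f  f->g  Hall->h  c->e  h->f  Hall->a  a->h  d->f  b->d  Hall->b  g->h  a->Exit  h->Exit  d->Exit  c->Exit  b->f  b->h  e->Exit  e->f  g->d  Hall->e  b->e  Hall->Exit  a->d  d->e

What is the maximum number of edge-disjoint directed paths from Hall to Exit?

Assign every edge capacity 1; by Menger, the answer equals the max flow.
Path Hall→Exit (+1); total 1.
Path Hall→a→Exit (+1); total 2.
Path Hall→e→Exit (+1); total 3.
Path Hall→h→Exit (+1); total 4.
Path Hall→b→d→Exit (+1); total 5.
No residual Hall→Exit path; max flow = 5.
Certifying cut of size 5: {Hall→Exit, Hall→a, d→Exit, e→Exit, h→Exit}.

5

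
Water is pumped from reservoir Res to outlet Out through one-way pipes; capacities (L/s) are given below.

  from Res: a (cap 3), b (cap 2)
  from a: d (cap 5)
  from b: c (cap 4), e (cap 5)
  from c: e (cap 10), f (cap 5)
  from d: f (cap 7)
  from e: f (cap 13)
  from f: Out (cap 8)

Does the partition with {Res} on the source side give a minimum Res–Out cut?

Yes — it is a minimum cut (capacity 5).

Given cut capacity: 3 + 2 = 5.
Augment Res→a→d→f→Out: bottleneck 3, flow now 3.
Augment Res→b→c→f→Out: bottleneck 2, flow now 5.
No augmenting path remains; maximum flow = 5.
Cut capacity 5 equals the max flow, so it is a minimum cut.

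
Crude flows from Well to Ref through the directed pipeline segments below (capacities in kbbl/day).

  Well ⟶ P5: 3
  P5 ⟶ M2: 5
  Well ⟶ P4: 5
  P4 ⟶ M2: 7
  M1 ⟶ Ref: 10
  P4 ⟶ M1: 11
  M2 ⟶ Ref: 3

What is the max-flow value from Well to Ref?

8

Augment Well→P4→M2→Ref: bottleneck 3, flow now 3.
Augment Well→P4→M1→Ref: bottleneck 2, flow now 5.
Augment Well→P5→M2→P4→M1→Ref: bottleneck 3, flow now 8. (uses reverse residual edge)
No augmenting path remains; maximum flow = 8.
In the residual graph, reachable from Well: {Well}.
Min-cut edges: Well→P4 (5), Well→P5 (3); capacity 5 + 3 = 8.
This cut is saturated, so no flow can exceed 8.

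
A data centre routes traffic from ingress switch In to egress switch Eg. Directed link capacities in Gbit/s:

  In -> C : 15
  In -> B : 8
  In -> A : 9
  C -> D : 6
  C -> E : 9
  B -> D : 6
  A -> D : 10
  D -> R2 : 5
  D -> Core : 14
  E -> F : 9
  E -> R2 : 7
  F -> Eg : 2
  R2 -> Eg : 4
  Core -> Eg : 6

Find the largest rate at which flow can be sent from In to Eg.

Augment In→C→D→R2→Eg: bottleneck 4, flow now 4.
Augment In→C→D→Core→Eg: bottleneck 2, flow now 6.
Augment In→C→E→F→Eg: bottleneck 2, flow now 8.
Augment In→B→D→Core→Eg: bottleneck 4, flow now 12.
No augmenting path remains; maximum flow = 12.
In the residual graph, reachable from In: {In, C, B, A, D, E, F, R2, Core}.
Min-cut edges: F→Eg (2), R2→Eg (4), Core→Eg (6); capacity 2 + 4 + 6 = 12.
This cut is saturated, so no flow can exceed 12.

12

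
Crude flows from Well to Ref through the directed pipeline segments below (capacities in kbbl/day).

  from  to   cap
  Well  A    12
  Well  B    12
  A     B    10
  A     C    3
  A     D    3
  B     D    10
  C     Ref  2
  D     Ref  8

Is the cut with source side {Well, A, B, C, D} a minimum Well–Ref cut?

Yes — it is a minimum cut (capacity 10).

Given cut capacity: 2 + 8 = 10.
Augment Well→A→C→Ref: bottleneck 2, flow now 2.
Augment Well→A→D→Ref: bottleneck 3, flow now 5.
Augment Well→B→D→Ref: bottleneck 5, flow now 10.
No augmenting path remains; maximum flow = 10.
Cut capacity 10 equals the max flow, so it is a minimum cut.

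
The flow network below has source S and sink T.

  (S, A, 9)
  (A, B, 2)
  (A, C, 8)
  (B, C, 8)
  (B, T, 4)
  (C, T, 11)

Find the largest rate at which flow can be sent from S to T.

Augment S→A→B→T: bottleneck 2, flow now 2.
Augment S→A→C→T: bottleneck 7, flow now 9.
No augmenting path remains; maximum flow = 9.
In the residual graph, reachable from S: {S}.
Min-cut edges: S→A (9); capacity 9 = 9.
This cut is saturated, so no flow can exceed 9.

9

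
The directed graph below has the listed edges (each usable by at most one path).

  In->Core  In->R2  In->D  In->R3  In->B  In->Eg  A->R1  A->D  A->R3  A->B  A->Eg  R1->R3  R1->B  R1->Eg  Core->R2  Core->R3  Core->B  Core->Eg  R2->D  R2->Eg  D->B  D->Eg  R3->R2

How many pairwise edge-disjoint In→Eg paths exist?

Assign every edge capacity 1; by Menger, the answer equals the max flow.
Path In→Eg (+1); total 1.
Path In→Core→Eg (+1); total 2.
Path In→R2→Eg (+1); total 3.
Path In→D→Eg (+1); total 4.
No residual In→Eg path; max flow = 4.
Certifying cut of size 4: {D→Eg, In→Core, In→Eg, R2→Eg}.

4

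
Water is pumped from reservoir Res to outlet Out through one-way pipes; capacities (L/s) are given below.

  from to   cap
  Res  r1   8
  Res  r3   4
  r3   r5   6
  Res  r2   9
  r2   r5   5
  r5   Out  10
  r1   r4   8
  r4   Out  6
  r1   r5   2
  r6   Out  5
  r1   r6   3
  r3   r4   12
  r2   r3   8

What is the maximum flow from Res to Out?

19

Augment Res→r1→r4→Out: bottleneck 6, flow now 6.
Augment Res→r1→r5→Out: bottleneck 2, flow now 8.
Augment Res→r2→r5→Out: bottleneck 5, flow now 13.
Augment Res→r3→r5→Out: bottleneck 3, flow now 16.
Augment Res→r3→r4→r1→r6→Out: bottleneck 1, flow now 17. (uses reverse residual edge)
Augment Res→r2→r3→r4→r1→r6→Out: bottleneck 2, flow now 19. (uses reverse residual edge)
No augmenting path remains; maximum flow = 19.
In the residual graph, reachable from Res: {Res, r1, r2, r3, r4, r5}.
Min-cut edges: r1→r6 (3), r4→Out (6), r5→Out (10); capacity 3 + 6 + 10 = 19.
This cut is saturated, so no flow can exceed 19.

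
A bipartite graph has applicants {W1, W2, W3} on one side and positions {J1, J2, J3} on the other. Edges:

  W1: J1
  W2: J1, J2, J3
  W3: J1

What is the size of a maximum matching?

Unit-capacity flow: source→left, listed edges, right→sink; max matching = max flow.
Augmenting path W1→J1 (+1); matched 1.
Augmenting path W2→J2 (+1); matched 2.
No augmenting path remains; maximum matching = 2.
König certificate: {W2, J1} is a vertex cover of size 2 (every listed pair touches it), so no matching can be larger.

2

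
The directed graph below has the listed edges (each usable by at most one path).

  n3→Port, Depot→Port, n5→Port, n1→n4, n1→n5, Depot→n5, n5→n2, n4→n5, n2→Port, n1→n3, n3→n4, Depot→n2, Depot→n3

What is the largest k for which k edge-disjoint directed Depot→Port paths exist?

Assign every edge capacity 1; by Menger, the answer equals the max flow.
Path Depot→Port (+1); total 1.
Path Depot→n2→Port (+1); total 2.
Path Depot→n3→Port (+1); total 3.
Path Depot→n5→Port (+1); total 4.
No residual Depot→Port path; max flow = 4.
Certifying cut of size 4: {Depot→Port, Depot→n2, Depot→n3, Depot→n5}.

4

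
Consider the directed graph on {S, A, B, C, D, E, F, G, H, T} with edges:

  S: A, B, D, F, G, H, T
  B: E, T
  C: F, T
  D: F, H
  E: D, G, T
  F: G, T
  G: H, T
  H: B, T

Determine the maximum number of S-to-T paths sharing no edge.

Assign every edge capacity 1; by Menger, the answer equals the max flow.
Path S→T (+1); total 1.
Path S→B→T (+1); total 2.
Path S→F→T (+1); total 3.
Path S→G→T (+1); total 4.
Path S→H→T (+1); total 5.
Path S→D→H→B→E→T (+1); total 6.
No residual S→T path; max flow = 6.
Certifying cut of size 6: {S→B, S→D, S→F, S→G, S→H, S→T}.

6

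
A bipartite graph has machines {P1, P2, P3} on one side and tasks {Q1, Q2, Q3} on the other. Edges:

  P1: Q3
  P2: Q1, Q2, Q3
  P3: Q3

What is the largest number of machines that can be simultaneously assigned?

Unit-capacity flow: source→left, listed edges, right→sink; max matching = max flow.
Augmenting path P1→Q3 (+1); matched 1.
Augmenting path P2→Q1 (+1); matched 2.
No augmenting path remains; maximum matching = 2.
König certificate: {P2, Q3} is a vertex cover of size 2 (every listed pair touches it), so no matching can be larger.

2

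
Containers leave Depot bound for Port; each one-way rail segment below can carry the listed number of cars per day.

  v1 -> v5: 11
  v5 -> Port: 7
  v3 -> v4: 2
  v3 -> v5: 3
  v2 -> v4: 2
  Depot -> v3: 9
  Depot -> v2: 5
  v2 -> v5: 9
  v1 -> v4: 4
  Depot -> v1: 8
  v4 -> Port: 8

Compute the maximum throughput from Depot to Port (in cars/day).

15

Augment Depot→v1→v4→Port: bottleneck 4, flow now 4.
Augment Depot→v1→v5→Port: bottleneck 4, flow now 8.
Augment Depot→v2→v4→Port: bottleneck 2, flow now 10.
Augment Depot→v2→v5→Port: bottleneck 3, flow now 13.
Augment Depot→v3→v4→Port: bottleneck 2, flow now 15.
No augmenting path remains; maximum flow = 15.
In the residual graph, reachable from Depot: {Depot, v1, v2, v3, v5}.
Min-cut edges: v1→v4 (4), v2→v4 (2), v3→v4 (2), v5→Port (7); capacity 4 + 2 + 2 + 7 = 15.
This cut is saturated, so no flow can exceed 15.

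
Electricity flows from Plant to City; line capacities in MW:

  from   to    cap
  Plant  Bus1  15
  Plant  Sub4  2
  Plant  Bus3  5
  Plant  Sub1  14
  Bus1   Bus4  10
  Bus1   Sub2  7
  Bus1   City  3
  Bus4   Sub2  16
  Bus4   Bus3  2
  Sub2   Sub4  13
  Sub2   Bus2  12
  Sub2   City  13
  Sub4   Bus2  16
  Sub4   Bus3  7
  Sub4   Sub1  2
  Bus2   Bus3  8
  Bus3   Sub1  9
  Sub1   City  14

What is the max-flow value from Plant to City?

Augment Plant→Bus1→City: bottleneck 3, flow now 3.
Augment Plant→Sub1→City: bottleneck 14, flow now 17.
Augment Plant→Bus1→Sub2→City: bottleneck 7, flow now 24.
Augment Plant→Bus1→Bus4→Sub2→City: bottleneck 5, flow now 29.
No augmenting path remains; maximum flow = 29.
In the residual graph, reachable from Plant: {Plant, Sub4, Bus2, Bus3, Sub1}.
Min-cut edges: Plant→Bus1 (15), Sub1→City (14); capacity 15 + 14 = 29.
This cut is saturated, so no flow can exceed 29.

29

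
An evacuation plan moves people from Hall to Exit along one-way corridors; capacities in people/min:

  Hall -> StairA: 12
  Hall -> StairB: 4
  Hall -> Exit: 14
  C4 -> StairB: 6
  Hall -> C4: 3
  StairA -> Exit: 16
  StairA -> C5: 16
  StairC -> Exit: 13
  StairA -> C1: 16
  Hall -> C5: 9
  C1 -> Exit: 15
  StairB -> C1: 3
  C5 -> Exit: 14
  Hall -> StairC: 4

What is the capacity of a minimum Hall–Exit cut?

Augment Hall→Exit: bottleneck 14, flow now 14.
Augment Hall→StairA→Exit: bottleneck 12, flow now 26.
Augment Hall→StairC→Exit: bottleneck 4, flow now 30.
Augment Hall→C5→Exit: bottleneck 9, flow now 39.
Augment Hall→StairB→C1→Exit: bottleneck 3, flow now 42.
No augmenting path remains; maximum flow = 42.
By max-flow min-cut, the minimum cut capacity equals the max flow.
In the residual graph, reachable from Hall: {Hall, C4, StairB}.
Min-cut edges: Hall→StairA (12), Hall→StairC (4), Hall→C5 (9), Hall→Exit (14), StairB→C1 (3); capacity 12 + 4 + 9 + 14 + 3 = 42.

42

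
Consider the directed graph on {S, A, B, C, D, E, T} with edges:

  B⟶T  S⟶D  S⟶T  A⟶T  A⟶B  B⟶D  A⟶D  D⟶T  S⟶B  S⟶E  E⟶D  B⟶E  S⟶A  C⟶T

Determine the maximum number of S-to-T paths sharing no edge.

4

Assign every edge capacity 1; by Menger, the answer equals the max flow.
Path S→T (+1); total 1.
Path S→A→T (+1); total 2.
Path S→B→T (+1); total 3.
Path S→D→T (+1); total 4.
No residual S→T path; max flow = 4.
Certifying cut of size 4: {D→T, S→A, S→B, S→T}.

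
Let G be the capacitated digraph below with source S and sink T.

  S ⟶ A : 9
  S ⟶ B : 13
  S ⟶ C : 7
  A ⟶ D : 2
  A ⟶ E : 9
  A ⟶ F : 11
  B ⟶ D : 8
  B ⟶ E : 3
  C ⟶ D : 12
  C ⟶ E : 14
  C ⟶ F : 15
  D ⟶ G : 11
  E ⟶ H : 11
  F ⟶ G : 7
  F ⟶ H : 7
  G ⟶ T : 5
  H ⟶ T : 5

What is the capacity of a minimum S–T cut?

Augment S→A→D→G→T: bottleneck 2, flow now 2.
Augment S→A→E→H→T: bottleneck 5, flow now 7.
Augment S→A→F→G→T: bottleneck 2, flow now 9.
Augment S→B→D→G→T: bottleneck 1, flow now 10.
No augmenting path remains; maximum flow = 10.
By max-flow min-cut, the minimum cut capacity equals the max flow.
In the residual graph, reachable from S: {S, A, B, C, D, E, F, G, H}.
Min-cut edges: G→T (5), H→T (5); capacity 5 + 5 = 10.

10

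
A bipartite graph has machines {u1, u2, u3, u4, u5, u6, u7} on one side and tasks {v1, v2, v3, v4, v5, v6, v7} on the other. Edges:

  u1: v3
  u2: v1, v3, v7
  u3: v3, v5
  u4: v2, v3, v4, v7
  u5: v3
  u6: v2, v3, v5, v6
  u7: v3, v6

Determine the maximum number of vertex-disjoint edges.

6

Unit-capacity flow: source→left, listed edges, right→sink; max matching = max flow.
Augmenting path u1→v3 (+1); matched 1.
Augmenting path u2→v1 (+1); matched 2.
Augmenting path u3→v5 (+1); matched 3.
Augmenting path u4→v2 (+1); matched 4.
Augmenting path u6→v6 (+1); matched 5.
Augmenting path u7→v6→u6→v2→u4→v4 (+1); matched 6.
No augmenting path remains; maximum matching = 6.
König certificate: {u2, u3, u4, u6, u7, v3} is a vertex cover of size 6 (every listed pair touches it), so no matching can be larger.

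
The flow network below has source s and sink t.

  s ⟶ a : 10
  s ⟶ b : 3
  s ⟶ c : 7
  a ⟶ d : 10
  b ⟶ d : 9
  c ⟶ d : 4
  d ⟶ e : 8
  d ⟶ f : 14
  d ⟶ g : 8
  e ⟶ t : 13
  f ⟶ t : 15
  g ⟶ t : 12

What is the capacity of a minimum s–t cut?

Augment s→a→d→e→t: bottleneck 8, flow now 8.
Augment s→a→d→f→t: bottleneck 2, flow now 10.
Augment s→b→d→f→t: bottleneck 3, flow now 13.
Augment s→c→d→f→t: bottleneck 4, flow now 17.
No augmenting path remains; maximum flow = 17.
By max-flow min-cut, the minimum cut capacity equals the max flow.
In the residual graph, reachable from s: {s, c}.
Min-cut edges: s→a (10), s→b (3), c→d (4); capacity 10 + 3 + 4 = 17.

17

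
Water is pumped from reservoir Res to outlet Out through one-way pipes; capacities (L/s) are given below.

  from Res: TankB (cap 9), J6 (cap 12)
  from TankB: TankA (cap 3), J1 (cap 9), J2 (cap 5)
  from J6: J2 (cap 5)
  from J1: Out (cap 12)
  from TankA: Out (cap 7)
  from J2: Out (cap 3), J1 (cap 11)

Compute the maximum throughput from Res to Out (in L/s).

Augment Res→TankB→J1→Out: bottleneck 9, flow now 9.
Augment Res→J6→J2→Out: bottleneck 3, flow now 12.
Augment Res→J6→J2→J1→Out: bottleneck 2, flow now 14.
No augmenting path remains; maximum flow = 14.
In the residual graph, reachable from Res: {Res, J6}.
Min-cut edges: Res→TankB (9), J6→J2 (5); capacity 9 + 5 = 14.
This cut is saturated, so no flow can exceed 14.

14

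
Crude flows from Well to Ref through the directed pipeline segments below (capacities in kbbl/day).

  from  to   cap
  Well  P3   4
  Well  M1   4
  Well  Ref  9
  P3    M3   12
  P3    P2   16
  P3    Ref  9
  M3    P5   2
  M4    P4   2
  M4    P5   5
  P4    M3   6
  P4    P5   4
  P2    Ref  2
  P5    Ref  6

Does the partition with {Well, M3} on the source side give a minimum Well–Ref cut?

Given cut capacity: 4 + 4 + 9 + 2 = 19.
Augment Well→Ref: bottleneck 9, flow now 9.
Augment Well→P3→Ref: bottleneck 4, flow now 13.
No augmenting path remains; maximum flow = 13.
In the residual graph, reachable from Well: {Well, M1}.
Min-cut edges: Well→P3 (4), Well→Ref (9); capacity 4 + 9 = 13.
Cut capacity 19 exceeds the max flow 13, so it is not minimum.

No — its capacity is 19, but the minimum cut has capacity 13.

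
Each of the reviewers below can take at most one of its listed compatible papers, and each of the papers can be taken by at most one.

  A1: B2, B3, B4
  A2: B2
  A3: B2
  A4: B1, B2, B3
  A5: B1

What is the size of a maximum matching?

Unit-capacity flow: source→left, listed edges, right→sink; max matching = max flow.
Augmenting path A1→B2 (+1); matched 1.
Augmenting path A4→B1 (+1); matched 2.
Augmenting path A2→B2→A1→B3 (+1); matched 3.
Augmenting path A5→B1→A4→B3→A1→B4 (+1); matched 4.
No augmenting path remains; maximum matching = 4.
König certificate: {A1, A4, A5, B2} is a vertex cover of size 4 (every listed pair touches it), so no matching can be larger.

4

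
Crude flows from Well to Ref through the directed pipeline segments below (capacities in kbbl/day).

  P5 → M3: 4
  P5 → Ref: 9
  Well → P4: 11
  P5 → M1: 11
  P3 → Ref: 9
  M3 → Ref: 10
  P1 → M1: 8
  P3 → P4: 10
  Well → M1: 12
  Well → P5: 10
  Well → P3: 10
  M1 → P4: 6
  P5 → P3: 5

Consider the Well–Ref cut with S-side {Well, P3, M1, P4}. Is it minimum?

Given cut capacity: 10 + 9 = 19.
Augment Well→P5→Ref: bottleneck 9, flow now 9.
Augment Well→P3→Ref: bottleneck 9, flow now 18.
Augment Well→P5→M3→Ref: bottleneck 1, flow now 19.
No augmenting path remains; maximum flow = 19.
Cut capacity 19 equals the max flow, so it is a minimum cut.

Yes — it is a minimum cut (capacity 19).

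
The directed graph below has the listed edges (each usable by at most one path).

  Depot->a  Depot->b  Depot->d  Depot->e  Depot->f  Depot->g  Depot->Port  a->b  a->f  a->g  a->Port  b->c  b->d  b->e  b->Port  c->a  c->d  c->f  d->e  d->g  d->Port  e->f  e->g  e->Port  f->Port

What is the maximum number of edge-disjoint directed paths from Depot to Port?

Assign every edge capacity 1; by Menger, the answer equals the max flow.
Path Depot→Port (+1); total 1.
Path Depot→a→Port (+1); total 2.
Path Depot→b→Port (+1); total 3.
Path Depot→d→Port (+1); total 4.
Path Depot→e→Port (+1); total 5.
Path Depot→f→Port (+1); total 6.
No residual Depot→Port path; max flow = 6.
Certifying cut of size 6: {Depot→Port, Depot→a, Depot→b, Depot→d, Depot→e, Depot→f}.

6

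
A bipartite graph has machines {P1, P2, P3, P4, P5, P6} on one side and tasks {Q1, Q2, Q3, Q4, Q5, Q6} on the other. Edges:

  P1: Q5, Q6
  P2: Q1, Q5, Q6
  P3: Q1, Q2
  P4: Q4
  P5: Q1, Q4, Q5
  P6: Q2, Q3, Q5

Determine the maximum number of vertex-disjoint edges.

6

Unit-capacity flow: source→left, listed edges, right→sink; max matching = max flow.
Augmenting path P1→Q5 (+1); matched 1.
Augmenting path P2→Q1 (+1); matched 2.
Augmenting path P3→Q2 (+1); matched 3.
Augmenting path P4→Q4 (+1); matched 4.
Augmenting path P6→Q3 (+1); matched 5.
Augmenting path P5→Q1→P2→Q6 (+1); matched 6.
No augmenting path remains; maximum matching = 6.
König certificate: {P1, P2, P3, P4, P5, P6} is a vertex cover of size 6 (every listed pair touches it), so no matching can be larger.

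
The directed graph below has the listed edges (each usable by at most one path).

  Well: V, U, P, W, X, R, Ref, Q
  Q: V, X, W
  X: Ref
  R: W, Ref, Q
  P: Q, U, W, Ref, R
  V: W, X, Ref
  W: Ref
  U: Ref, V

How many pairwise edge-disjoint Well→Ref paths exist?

7

Assign every edge capacity 1; by Menger, the answer equals the max flow.
Path Well→Ref (+1); total 1.
Path Well→P→Ref (+1); total 2.
Path Well→R→Ref (+1); total 3.
Path Well→U→Ref (+1); total 4.
Path Well→V→Ref (+1); total 5.
Path Well→W→Ref (+1); total 6.
Path Well→X→Ref (+1); total 7.
No residual Well→Ref path; max flow = 7.
Certifying cut of size 7: {V→Ref, W→Ref, Well→P, Well→R, Well→Ref, Well→U, X→Ref}.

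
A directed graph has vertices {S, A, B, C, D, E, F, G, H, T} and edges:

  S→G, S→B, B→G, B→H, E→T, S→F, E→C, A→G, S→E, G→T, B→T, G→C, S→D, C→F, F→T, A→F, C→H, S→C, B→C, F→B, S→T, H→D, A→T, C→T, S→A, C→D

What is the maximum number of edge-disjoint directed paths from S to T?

Assign every edge capacity 1; by Menger, the answer equals the max flow.
Path S→T (+1); total 1.
Path S→A→T (+1); total 2.
Path S→B→T (+1); total 3.
Path S→C→T (+1); total 4.
Path S→E→T (+1); total 5.
Path S→F→T (+1); total 6.
Path S→G→T (+1); total 7.
No residual S→T path; max flow = 7.
Certifying cut of size 7: {S→A, S→B, S→C, S→E, S→F, S→G, S→T}.

7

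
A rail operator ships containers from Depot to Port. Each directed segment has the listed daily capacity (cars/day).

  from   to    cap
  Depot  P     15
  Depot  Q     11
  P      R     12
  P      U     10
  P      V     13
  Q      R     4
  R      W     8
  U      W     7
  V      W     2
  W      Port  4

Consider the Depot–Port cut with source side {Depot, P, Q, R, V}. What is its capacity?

Edges leaving {Depot, P, Q, R, V}: P→U (10), R→W (8), V→W (2).
Cut capacity = 10 + 8 + 2 = 20.

20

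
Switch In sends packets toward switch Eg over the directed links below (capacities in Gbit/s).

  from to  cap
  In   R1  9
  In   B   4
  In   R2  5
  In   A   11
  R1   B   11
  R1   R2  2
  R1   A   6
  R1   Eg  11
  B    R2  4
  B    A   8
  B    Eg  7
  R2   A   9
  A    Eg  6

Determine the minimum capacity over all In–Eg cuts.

19

Augment In→R1→Eg: bottleneck 9, flow now 9.
Augment In→B→Eg: bottleneck 4, flow now 13.
Augment In→A→Eg: bottleneck 6, flow now 19.
No augmenting path remains; maximum flow = 19.
By max-flow min-cut, the minimum cut capacity equals the max flow.
In the residual graph, reachable from In: {In, R2, A}.
Min-cut edges: In→R1 (9), In→B (4), A→Eg (6); capacity 9 + 4 + 6 = 19.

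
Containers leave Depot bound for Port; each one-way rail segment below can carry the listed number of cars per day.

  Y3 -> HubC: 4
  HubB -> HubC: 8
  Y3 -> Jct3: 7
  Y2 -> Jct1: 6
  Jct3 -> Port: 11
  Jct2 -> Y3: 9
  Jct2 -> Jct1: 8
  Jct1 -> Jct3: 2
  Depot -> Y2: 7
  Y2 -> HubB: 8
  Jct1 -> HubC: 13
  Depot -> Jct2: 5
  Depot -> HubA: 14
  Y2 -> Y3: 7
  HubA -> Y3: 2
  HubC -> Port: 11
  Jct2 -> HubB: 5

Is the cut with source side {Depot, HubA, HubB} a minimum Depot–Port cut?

No — its capacity is 22, but the minimum cut has capacity 14.

Given cut capacity: 7 + 5 + 2 + 8 = 22.
Augment Depot→HubA→Y3→HubC→Port: bottleneck 2, flow now 2.
Augment Depot→Y2→Y3→HubC→Port: bottleneck 2, flow now 4.
Augment Depot→Y2→Y3→Jct3→Port: bottleneck 5, flow now 9.
Augment Depot→Jct2→Y3→Jct3→Port: bottleneck 2, flow now 11.
Augment Depot→Jct2→HubB→HubC→Port: bottleneck 3, flow now 14.
No augmenting path remains; maximum flow = 14.
In the residual graph, reachable from Depot: {Depot, HubA}.
Min-cut edges: Depot→Y2 (7), Depot→Jct2 (5), HubA→Y3 (2); capacity 7 + 5 + 2 = 14.
Cut capacity 22 exceeds the max flow 14, so it is not minimum.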